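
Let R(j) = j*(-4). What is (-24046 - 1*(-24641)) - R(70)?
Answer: 875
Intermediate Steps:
R(j) = -4*j
(-24046 - 1*(-24641)) - R(70) = (-24046 - 1*(-24641)) - (-4)*70 = (-24046 + 24641) - 1*(-280) = 595 + 280 = 875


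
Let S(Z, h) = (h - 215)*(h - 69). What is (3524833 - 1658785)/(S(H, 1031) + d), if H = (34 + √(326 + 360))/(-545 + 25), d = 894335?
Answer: 1866048/1679327 ≈ 1.1112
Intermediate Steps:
H = -17/260 - 7*√14/520 (H = (34 + √686)/(-520) = (34 + 7*√14)*(-1/520) = -17/260 - 7*√14/520 ≈ -0.11575)
S(Z, h) = (-215 + h)*(-69 + h)
(3524833 - 1658785)/(S(H, 1031) + d) = (3524833 - 1658785)/((14835 + 1031² - 284*1031) + 894335) = 1866048/((14835 + 1062961 - 292804) + 894335) = 1866048/(784992 + 894335) = 1866048/1679327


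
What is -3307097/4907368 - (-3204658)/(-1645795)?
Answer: -21169239827259/8076521717560 ≈ -2.6211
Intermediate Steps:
-3307097/4907368 - (-3204658)/(-1645795) = -3307097*1/4907368 - (-3204658)*(-1)/1645795 = -3307097/4907368 - 1*3204658/1645795 = -3307097/4907368 - 3204658/1645795 = -21169239827259/8076521717560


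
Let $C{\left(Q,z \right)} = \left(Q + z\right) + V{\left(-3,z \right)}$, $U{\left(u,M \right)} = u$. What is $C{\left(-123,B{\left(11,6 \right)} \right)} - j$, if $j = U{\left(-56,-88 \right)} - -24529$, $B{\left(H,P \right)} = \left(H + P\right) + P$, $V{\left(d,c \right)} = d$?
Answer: $-24576$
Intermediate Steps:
$B{\left(H,P \right)} = H + 2 P$
$j = 24473$ ($j = -56 - -24529 = -56 + 24529 = 24473$)
$C{\left(Q,z \right)} = -3 + Q + z$ ($C{\left(Q,z \right)} = \left(Q + z\right) - 3 = -3 + Q + z$)
$C{\left(-123,B{\left(11,6 \right)} \right)} - j = \left(-3 - 123 + \left(11 + 2 \cdot 6\right)\right) - 24473 = \left(-3 - 123 + \left(11 + 12\right)\right) - 24473 = \left(-3 - 123 + 23\right) - 24473 = -103 - 24473 = -24576$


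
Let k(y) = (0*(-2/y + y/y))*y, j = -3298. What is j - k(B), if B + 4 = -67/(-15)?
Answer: -3298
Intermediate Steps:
B = 7/15 (B = -4 - 67/(-15) = -4 - 67*(-1/15) = -4 + 67/15 = 7/15 ≈ 0.46667)
k(y) = 0 (k(y) = (0*(-2/y + 1))*y = (0*(1 - 2/y))*y = 0*y = 0)
j - k(B) = -3298 - 1*0 = -3298 + 0 = -3298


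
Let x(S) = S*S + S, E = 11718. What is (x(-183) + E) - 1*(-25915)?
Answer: 70939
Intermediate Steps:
x(S) = S + S² (x(S) = S² + S = S + S²)
(x(-183) + E) - 1*(-25915) = (-183*(1 - 183) + 11718) - 1*(-25915) = (-183*(-182) + 11718) + 25915 = (33306 + 11718) + 25915 = 45024 + 25915 = 70939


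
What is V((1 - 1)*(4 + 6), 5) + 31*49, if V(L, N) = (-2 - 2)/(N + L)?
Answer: 7591/5 ≈ 1518.2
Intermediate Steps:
V(L, N) = -4/(L + N)
V((1 - 1)*(4 + 6), 5) + 31*49 = -4/((1 - 1)*(4 + 6) + 5) + 31*49 = -4/(0*10 + 5) + 1519 = -4/(0 + 5) + 1519 = -4/5 + 1519 = -4*⅕ + 1519 = -⅘ + 1519 = 7591/5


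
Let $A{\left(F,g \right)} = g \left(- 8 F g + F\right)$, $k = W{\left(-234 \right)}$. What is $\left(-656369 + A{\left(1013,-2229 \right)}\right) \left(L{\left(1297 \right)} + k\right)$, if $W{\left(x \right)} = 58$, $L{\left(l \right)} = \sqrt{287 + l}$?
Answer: $-2335495292180 - 483205922520 \sqrt{11} \approx -3.9381 \cdot 10^{12}$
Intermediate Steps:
$k = 58$
$A{\left(F,g \right)} = g \left(F - 8 F g\right)$ ($A{\left(F,g \right)} = g \left(- 8 F g + F\right) = g \left(F - 8 F g\right)$)
$\left(-656369 + A{\left(1013,-2229 \right)}\right) \left(L{\left(1297 \right)} + k\right) = \left(-656369 + 1013 \left(-2229\right) \left(1 - -17832\right)\right) \left(\sqrt{287 + 1297} + 58\right) = \left(-656369 + 1013 \left(-2229\right) \left(1 + 17832\right)\right) \left(\sqrt{1584} + 58\right) = \left(-656369 + 1013 \left(-2229\right) 17833\right) \left(12 \sqrt{11} + 58\right) = \left(-656369 - 40266503841\right) \left(58 + 12 \sqrt{11}\right) = - 40267160210 \left(58 + 12 \sqrt{11}\right) = -2335495292180 - 483205922520 \sqrt{11}$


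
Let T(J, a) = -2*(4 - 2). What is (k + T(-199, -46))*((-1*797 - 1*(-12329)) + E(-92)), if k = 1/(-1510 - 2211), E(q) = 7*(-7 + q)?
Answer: -161338515/3721 ≈ -43359.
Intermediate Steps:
T(J, a) = -4 (T(J, a) = -2*2 = -4)
E(q) = -49 + 7*q
k = -1/3721 (k = 1/(-3721) = -1/3721 ≈ -0.00026874)
(k + T(-199, -46))*((-1*797 - 1*(-12329)) + E(-92)) = (-1/3721 - 4)*((-1*797 - 1*(-12329)) + (-49 + 7*(-92))) = -14885*((-797 + 12329) + (-49 - 644))/3721 = -14885*(11532 - 693)/3721 = -14885/3721*10839 = -161338515/3721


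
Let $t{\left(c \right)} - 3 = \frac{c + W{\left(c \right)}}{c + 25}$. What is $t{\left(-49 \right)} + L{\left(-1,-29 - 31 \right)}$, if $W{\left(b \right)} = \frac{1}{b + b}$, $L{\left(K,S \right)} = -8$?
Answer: $- \frac{2319}{784} \approx -2.9579$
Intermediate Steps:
$W{\left(b \right)} = \frac{1}{2 b}$
$t{\left(c \right)} = 3 + \frac{c + \frac{1}{2 c}}{25 + c}$ ($t{\left(c \right)} = 3 + \frac{c + \frac{1}{2 c}}{c + 25} = 3 + \frac{c + \frac{1}{2 c}}{25 + c}$)
$t{\left(-49 \right)} + L{\left(-1,-29 - 31 \right)} = \frac{\frac{1}{2} - 49 \left(75 + 4 \left(-49\right)\right)}{\left(-49\right) \left(25 - 49\right)} - 8 = - \frac{\frac{1}{2} - 49 \left(75 - 196\right)}{49 \left(-24\right)} - 8 = \left(- \frac{1}{49}\right) \left(- \frac{1}{24}\right) \left(\frac{1}{2} - -5929\right) - 8 = \left(- \frac{1}{49}\right) \left(- \frac{1}{24}\right) \left(\frac{1}{2} + 5929\right) - 8 = \left(- \frac{1}{49}\right) \left(- \frac{1}{24}\right) \frac{11859}{2} - 8 = \frac{3953}{784} - 8 = - \frac{2319}{784}$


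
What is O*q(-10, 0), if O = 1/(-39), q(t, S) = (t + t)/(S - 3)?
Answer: -20/117 ≈ -0.17094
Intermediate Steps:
q(t, S) = 2*t/(-3 + S) (q(t, S) = (2*t)/(-3 + S) = 2*t/(-3 + S))
O = -1/39 ≈ -0.025641
O*q(-10, 0) = -2*(-10)/(39*(-3 + 0)) = -2*(-10)/(39*(-3)) = -2*(-10)*(-1)/(39*3) = -1/39*20/3 = -20/117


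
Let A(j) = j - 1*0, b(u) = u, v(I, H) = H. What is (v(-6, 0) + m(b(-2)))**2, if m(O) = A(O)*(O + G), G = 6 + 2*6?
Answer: 1024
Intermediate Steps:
G = 18 (G = 6 + 12 = 18)
A(j) = j (A(j) = j + 0 = j)
m(O) = O*(18 + O) (m(O) = O*(O + 18) = O*(18 + O))
(v(-6, 0) + m(b(-2)))**2 = (0 - 2*(18 - 2))**2 = (0 - 2*16)**2 = (0 - 32)**2 = (-32)**2 = 1024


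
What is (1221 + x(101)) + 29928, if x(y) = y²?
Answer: 41350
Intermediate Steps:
(1221 + x(101)) + 29928 = (1221 + 101²) + 29928 = (1221 + 10201) + 29928 = 11422 + 29928 = 41350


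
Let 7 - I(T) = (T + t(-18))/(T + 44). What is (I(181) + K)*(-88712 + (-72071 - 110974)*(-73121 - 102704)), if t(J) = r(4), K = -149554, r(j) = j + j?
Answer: -120325438391489448/25 ≈ -4.8130e+15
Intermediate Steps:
r(j) = 2*j
t(J) = 8 (t(J) = 2*4 = 8)
I(T) = 7 - (8 + T)/(44 + T) (I(T) = 7 - (T + 8)/(T + 44) = 7 - (8 + T)/(44 + T))
(I(181) + K)*(-88712 + (-72071 - 110974)*(-73121 - 102704)) = (6*(50 + 181)/(44 + 181) - 149554)*(-88712 + (-72071 - 110974)*(-73121 - 102704)) = (6*231/225 - 149554)*(-88712 - 183045*(-175825)) = (6*(1/225)*231 - 149554)*(-88712 + 32183887125) = (154/25 - 149554)*32183798413 = -3738696/25*32183798413 = -120325438391489448/25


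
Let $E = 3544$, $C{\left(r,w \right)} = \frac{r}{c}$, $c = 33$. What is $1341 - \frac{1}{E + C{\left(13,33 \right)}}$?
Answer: $\frac{156850032}{116965} \approx 1341.0$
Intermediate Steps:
$C{\left(r,w \right)} = \frac{r}{33}$
$1341 - \frac{1}{E + C{\left(13,33 \right)}} = 1341 - \frac{1}{3544 + \frac{1}{33} \cdot 13} = 1341 - \frac{1}{3544 + \frac{13}{33}} = 1341 - \frac{1}{\frac{116965}{33}} = 1341 - \frac{33}{116965} = \frac{156850032}{116965}$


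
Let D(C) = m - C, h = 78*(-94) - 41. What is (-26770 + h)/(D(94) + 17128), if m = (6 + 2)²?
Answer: -34143/17098 ≈ -1.9969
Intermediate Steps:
m = 64 (m = 8² = 64)
h = -7373 (h = -7332 - 41 = -7373)
D(C) = 64 - C
(-26770 + h)/(D(94) + 17128) = (-26770 - 7373)/((64 - 1*94) + 17128) = -34143/((64 - 94) + 17128) = -34143/(-30 + 17128) = -34143/17098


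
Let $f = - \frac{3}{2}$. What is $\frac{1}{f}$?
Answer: $- \frac{2}{3} \approx -0.66667$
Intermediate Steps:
$f = - \frac{3}{2}$ ($f = \left(-3\right) \frac{1}{2} = - \frac{3}{2} \approx -1.5$)
$\frac{1}{f} = \frac{1}{- \frac{3}{2}} = - \frac{2}{3}$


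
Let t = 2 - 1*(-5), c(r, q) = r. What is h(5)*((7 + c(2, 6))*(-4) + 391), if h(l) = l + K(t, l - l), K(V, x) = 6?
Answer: 3905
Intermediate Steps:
t = 7 (t = 2 + 5 = 7)
h(l) = 6 + l (h(l) = l + 6 = 6 + l)
h(5)*((7 + c(2, 6))*(-4) + 391) = (6 + 5)*((7 + 2)*(-4) + 391) = 11*(9*(-4) + 391) = 11*(-36 + 391) = 11*355 = 3905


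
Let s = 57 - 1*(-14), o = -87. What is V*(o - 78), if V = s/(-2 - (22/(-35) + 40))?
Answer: 410025/1448 ≈ 283.17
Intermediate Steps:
s = 71 (s = 57 + 14 = 71)
V = -2485/1448 (V = 71/(-2 - (22/(-35) + 40)) = 71/(-2 - (22*(-1/35) + 40)) = 71/(-2 - (-22/35 + 40)) = 71/(-2 - 1*1378/35) = 71/(-2 - 1378/35) = 71/(-1448/35) = 71*(-35/1448) = -2485/1448 ≈ -1.7162)
V*(o - 78) = -2485*(-87 - 78)/1448 = -2485/1448*(-165) = 410025/1448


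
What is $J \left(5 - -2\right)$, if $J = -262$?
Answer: $-1834$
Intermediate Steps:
$J \left(5 - -2\right) = - 262 \left(5 - -2\right) = - 262 \left(5 + 2\right) = \left(-262\right) 7 = -1834$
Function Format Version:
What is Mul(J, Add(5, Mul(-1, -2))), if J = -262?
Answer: -1834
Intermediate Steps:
Mul(J, Add(5, Mul(-1, -2))) = Mul(-262, Add(5, Mul(-1, -2))) = Mul(-262, Add(5, 2)) = Mul(-262, 7) = -1834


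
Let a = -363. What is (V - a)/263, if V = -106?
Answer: 257/263 ≈ 0.97719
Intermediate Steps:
(V - a)/263 = (-106 - 1*(-363))/263 = (-106 + 363)*(1/263) = 257*(1/263) = 257/263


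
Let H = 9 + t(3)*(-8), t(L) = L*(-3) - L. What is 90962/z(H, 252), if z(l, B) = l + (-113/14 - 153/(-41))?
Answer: 52212188/57779 ≈ 903.65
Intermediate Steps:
t(L) = -4*L (t(L) = -3*L - L = -4*L)
H = 105 (H = 9 - 4*3*(-8) = 9 - 12*(-8) = 9 + 96 = 105)
z(l, B) = -2491/574 + l (z(l, B) = l + (-113*1/14 - 153*(-1/41)) = l + (-113/14 + 153/41) = l - 2491/574 = -2491/574 + l)
90962/z(H, 252) = 90962/(-2491/574 + 105) = 90962/(57779/574) = 90962*(574/57779) = 52212188/57779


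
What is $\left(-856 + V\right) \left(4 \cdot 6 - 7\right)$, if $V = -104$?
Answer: $-16320$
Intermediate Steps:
$\left(-856 + V\right) \left(4 \cdot 6 - 7\right) = \left(-856 - 104\right) \left(4 \cdot 6 - 7\right) = - 960 \left(24 - 7\right) = \left(-960\right) 17 = -16320$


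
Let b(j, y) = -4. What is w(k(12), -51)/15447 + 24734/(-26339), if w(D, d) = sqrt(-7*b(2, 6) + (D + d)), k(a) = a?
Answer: -24734/26339 + I*sqrt(11)/15447 ≈ -0.93906 + 0.00021471*I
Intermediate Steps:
w(D, d) = sqrt(28 + D + d) (w(D, d) = sqrt(-7*(-4) + (D + d)) = sqrt(28 + (D + d)) = sqrt(28 + D + d))
w(k(12), -51)/15447 + 24734/(-26339) = sqrt(28 + 12 - 51)/15447 + 24734/(-26339) = sqrt(-11)*(1/15447) + 24734*(-1/26339) = (I*sqrt(11))*(1/15447) - 24734/26339 = I*sqrt(11)/15447 - 24734/26339 = -24734/26339 + I*sqrt(11)/15447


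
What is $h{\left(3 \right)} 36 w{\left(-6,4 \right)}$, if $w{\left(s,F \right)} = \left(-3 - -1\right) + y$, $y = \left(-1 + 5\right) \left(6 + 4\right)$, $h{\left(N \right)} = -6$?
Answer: $-8208$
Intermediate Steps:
$y = 40$ ($y = 4 \cdot 10 = 40$)
$w{\left(s,F \right)} = 38$ ($w{\left(s,F \right)} = \left(-3 - -1\right) + 40 = \left(-3 + 1\right) + 40 = -2 + 40 = 38$)
$h{\left(3 \right)} 36 w{\left(-6,4 \right)} = \left(-6\right) 36 \cdot 38 = \left(-216\right) 38 = -8208$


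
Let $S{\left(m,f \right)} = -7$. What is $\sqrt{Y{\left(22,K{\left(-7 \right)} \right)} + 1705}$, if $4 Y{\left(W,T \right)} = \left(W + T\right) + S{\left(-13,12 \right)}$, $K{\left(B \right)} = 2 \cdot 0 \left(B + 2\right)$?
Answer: $\frac{\sqrt{6835}}{2} \approx 41.337$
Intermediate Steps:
$K{\left(B \right)} = 0$ ($K{\left(B \right)} = 0 \left(2 + B\right) = 0$)
$Y{\left(W,T \right)} = - \frac{7}{4} + \frac{T}{4} + \frac{W}{4}$ ($Y{\left(W,T \right)} = \frac{\left(W + T\right) - 7}{4} = \frac{\left(T + W\right) - 7}{4} = \frac{-7 + T + W}{4} = - \frac{7}{4} + \frac{T}{4} + \frac{W}{4}$)
$\sqrt{Y{\left(22,K{\left(-7 \right)} \right)} + 1705} = \sqrt{\left(- \frac{7}{4} + \frac{1}{4} \cdot 0 + \frac{1}{4} \cdot 22\right) + 1705} = \sqrt{\left(- \frac{7}{4} + 0 + \frac{11}{2}\right) + 1705} = \sqrt{\frac{15}{4} + 1705} = \sqrt{\frac{6835}{4}} = \frac{\sqrt{6835}}{2}$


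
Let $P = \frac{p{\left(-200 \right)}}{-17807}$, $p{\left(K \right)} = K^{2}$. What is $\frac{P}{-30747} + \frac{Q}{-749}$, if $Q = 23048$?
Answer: $- \frac{12619022674792}{410086359921} \approx -30.772$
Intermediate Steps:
$P = - \frac{40000}{17807}$ ($P = \frac{\left(-200\right)^{2}}{-17807} = 40000 \left(- \frac{1}{17807}\right) = - \frac{40000}{17807} \approx -2.2463$)
$\frac{P}{-30747} + \frac{Q}{-749} = - \frac{40000}{17807 \left(-30747\right)} + \frac{23048}{-749} = \left(- \frac{40000}{17807}\right) \left(- \frac{1}{30747}\right) + 23048 \left(- \frac{1}{749}\right) = \frac{40000}{547511829} - \frac{23048}{749} = - \frac{12619022674792}{410086359921}$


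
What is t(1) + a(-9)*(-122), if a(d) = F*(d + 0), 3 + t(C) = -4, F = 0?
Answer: -7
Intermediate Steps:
t(C) = -7 (t(C) = -3 - 4 = -7)
a(d) = 0 (a(d) = 0*(d + 0) = 0*d = 0)
t(1) + a(-9)*(-122) = -7 + 0*(-122) = -7 + 0 = -7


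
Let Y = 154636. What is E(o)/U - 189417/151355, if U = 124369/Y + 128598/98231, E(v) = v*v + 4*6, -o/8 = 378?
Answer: 21024250995162236721561/4858914990523285 ≈ 4.3269e+6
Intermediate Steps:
o = -3024 (o = -8*378 = -3024)
E(v) = 24 + v**2 (E(v) = v**2 + 24 = 24 + v**2)
U = 32102771567/15190048916 (U = 124369/154636 + 128598/98231 = 32102771567/15190048916 ≈ 2.1134)
E(o)/U - 189417/151355 = (24 + (-3024)**2)/(32102771567/15190048916) - 189417/151355 = (24 + 9144576)*(15190048916/32102771567) - 189417*1/151355 = 9144600*(15190048916/32102771567) - 189417/151355 = 138906921317253600/32102771567 - 189417/151355 = 21024250995162236721561/4858914990523285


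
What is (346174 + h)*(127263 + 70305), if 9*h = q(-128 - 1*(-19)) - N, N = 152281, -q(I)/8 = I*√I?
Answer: 65050032320 + 19142144*I*√109 ≈ 6.505e+10 + 1.9985e+8*I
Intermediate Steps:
q(I) = -8*I^(3/2) (q(I) = -8*I*√I = -8*I^(3/2))
h = -152281/9 + 872*I*√109/9 (h = (-8*(-128 - 1*(-19))^(3/2) - 1*152281)/9 = (-8*(-128 + 19)^(3/2) - 152281)/9 = (-(-872)*I*√109 - 152281)/9 = (872*I*√109 - 152281)/9 = (-152281 + 872*I*√109)/9 = -152281/9 + 872*I*√109/9 ≈ -16920.0 + 1011.5*I)
(346174 + h)*(127263 + 70305) = (346174 + (-152281/9 + 872*I*√109/9))*(127263 + 70305) = (2963285/9 + 872*I*√109/9)*197568 = 65050032320 + 19142144*I*√109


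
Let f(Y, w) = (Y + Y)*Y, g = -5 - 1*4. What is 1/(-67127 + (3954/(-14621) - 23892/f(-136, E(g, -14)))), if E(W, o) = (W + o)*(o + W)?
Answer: -135215008/9076701739841 ≈ -1.4897e-5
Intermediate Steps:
g = -9 (g = -5 - 4 = -9)
E(W, o) = (W + o)² (E(W, o) = (W + o)*(W + o) = (W + o)²)
f(Y, w) = 2*Y² (f(Y, w) = (2*Y)*Y = 2*Y²)
1/(-67127 + (3954/(-14621) - 23892/f(-136, E(g, -14)))) = 1/(-67127 + (3954/(-14621) - 23892/(2*(-136)²))) = 1/(-67127 + (3954*(-1/14621) - 23892/(2*18496))) = 1/(-67127 + (-3954/14621 - 23892/36992)) = 1/(-67127 + (-3954/14621 - 23892*1/36992)) = 1/(-67127 + (-3954/14621 - 5973/9248)) = 1/(-67127 - 123897825/135215008) = 1/(-9076701739841/135215008) = -135215008/9076701739841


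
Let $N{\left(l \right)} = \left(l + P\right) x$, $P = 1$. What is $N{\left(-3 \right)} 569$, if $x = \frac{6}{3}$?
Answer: $-2276$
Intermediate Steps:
$x = 2$ ($x = 6 \cdot \frac{1}{3} = 2$)
$N{\left(l \right)} = 2 + 2 l$ ($N{\left(l \right)} = \left(l + 1\right) 2 = \left(1 + l\right) 2 = 2 + 2 l$)
$N{\left(-3 \right)} 569 = \left(2 + 2 \left(-3\right)\right) 569 = \left(2 - 6\right) 569 = \left(-4\right) 569 = -2276$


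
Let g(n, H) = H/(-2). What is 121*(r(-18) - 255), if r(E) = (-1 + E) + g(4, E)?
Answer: -32065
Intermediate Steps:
g(n, H) = -H/2 (g(n, H) = H*(-½) = -H/2)
r(E) = -1 + E/2 (r(E) = (-1 + E) - E/2 = -1 + E/2)
121*(r(-18) - 255) = 121*((-1 + (½)*(-18)) - 255) = 121*((-1 - 9) - 255) = 121*(-10 - 255) = 121*(-265) = -32065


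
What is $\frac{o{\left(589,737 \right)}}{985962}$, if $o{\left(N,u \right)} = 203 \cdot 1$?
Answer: $\frac{203}{985962} \approx 0.00020589$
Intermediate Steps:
$o{\left(N,u \right)} = 203$
$\frac{o{\left(589,737 \right)}}{985962} = \frac{203}{985962}$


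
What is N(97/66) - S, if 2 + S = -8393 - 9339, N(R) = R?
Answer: 1170541/66 ≈ 17735.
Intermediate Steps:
S = -17734 (S = -2 + (-8393 - 9339) = -2 - 17732 = -17734)
N(97/66) - S = 97/66 - 1*(-17734) = 97*(1/66) + 17734 = 97/66 + 17734 = 1170541/66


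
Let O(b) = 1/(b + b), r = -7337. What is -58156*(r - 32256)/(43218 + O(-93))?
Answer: 428278114488/8038547 ≈ 53278.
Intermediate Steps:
O(b) = 1/(2*b)
-58156*(r - 32256)/(43218 + O(-93)) = -58156*(-7337 - 32256)/(43218 + (1/2)/(-93)) = -58156*(-39593/(43218 + (1/2)*(-1/93))) = -58156*(-39593/(43218 - 1/186)) = -58156/((8038547/186)*(-1/39593)) = -58156/(-8038547/7364298) = -58156*(-7364298/8038547) = 428278114488/8038547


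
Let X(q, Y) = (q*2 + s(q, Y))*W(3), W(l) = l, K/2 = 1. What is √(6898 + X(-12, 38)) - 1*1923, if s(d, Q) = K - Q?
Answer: -1923 + √6718 ≈ -1841.0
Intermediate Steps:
K = 2 (K = 2*1 = 2)
s(d, Q) = 2 - Q
X(q, Y) = 6 - 3*Y + 6*q (X(q, Y) = (q*2 + (2 - Y))*3 = (2*q + (2 - Y))*3 = (2 - Y + 2*q)*3 = 6 - 3*Y + 6*q)
√(6898 + X(-12, 38)) - 1*1923 = √(6898 + (6 - 3*38 + 6*(-12))) - 1*1923 = √(6898 + (6 - 114 - 72)) - 1923 = √(6898 - 180) - 1923 = √6718 - 1923 = -1923 + √6718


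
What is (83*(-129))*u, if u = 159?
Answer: -1702413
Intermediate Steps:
(83*(-129))*u = (83*(-129))*159 = -10707*159 = -1702413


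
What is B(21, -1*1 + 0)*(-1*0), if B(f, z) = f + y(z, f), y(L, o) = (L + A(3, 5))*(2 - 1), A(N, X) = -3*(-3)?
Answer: 0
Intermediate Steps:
A(N, X) = 9
y(L, o) = 9 + L (y(L, o) = (L + 9)*(2 - 1) = (9 + L)*1 = 9 + L)
B(f, z) = 9 + f + z (B(f, z) = f + (9 + z) = 9 + f + z)
B(21, -1*1 + 0)*(-1*0) = (9 + 21 + (-1*1 + 0))*(-1*0) = (9 + 21 + (-1 + 0))*0 = (9 + 21 - 1)*0 = 29*0 = 0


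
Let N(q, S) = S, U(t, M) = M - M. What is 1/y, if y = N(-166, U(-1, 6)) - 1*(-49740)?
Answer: 1/49740 ≈ 2.0105e-5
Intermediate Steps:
U(t, M) = 0
y = 49740 (y = 0 - 1*(-49740) = 0 + 49740 = 49740)
1/y = 1/49740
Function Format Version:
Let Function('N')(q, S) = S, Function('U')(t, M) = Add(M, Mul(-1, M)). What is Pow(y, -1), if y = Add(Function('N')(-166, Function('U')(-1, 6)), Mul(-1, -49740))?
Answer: Rational(1, 49740) ≈ 2.0105e-5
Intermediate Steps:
Function('U')(t, M) = 0
y = 49740 (y = Add(0, Mul(-1, -49740)) = Add(0, 49740) = 49740)
Pow(y, -1) = Pow(49740, -1) = Rational(1, 49740)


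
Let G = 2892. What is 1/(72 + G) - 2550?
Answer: -7558199/2964 ≈ -2550.0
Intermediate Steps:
1/(72 + G) - 2550 = 1/(72 + 2892) - 2550 = 1/2964 - 2550 = -7558199/2964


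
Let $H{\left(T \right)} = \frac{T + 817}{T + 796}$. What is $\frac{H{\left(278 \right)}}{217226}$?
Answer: $\frac{365}{77766908} \approx 4.6935 \cdot 10^{-6}$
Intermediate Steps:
$H{\left(T \right)} = \frac{817 + T}{796 + T}$
$\frac{H{\left(278 \right)}}{217226} = \frac{\frac{1}{796 + 278} \left(817 + 278\right)}{217226} = \frac{1}{1074} \cdot 1095 \cdot \frac{1}{217226} = \frac{365}{358} \cdot \frac{1}{217226} = \frac{365}{77766908}$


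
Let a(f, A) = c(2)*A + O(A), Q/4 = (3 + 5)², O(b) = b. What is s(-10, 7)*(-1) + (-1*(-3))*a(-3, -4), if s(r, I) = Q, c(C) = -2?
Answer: -244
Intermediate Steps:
Q = 256 (Q = 4*(3 + 5)² = 4*8² = 4*64 = 256)
a(f, A) = -A (a(f, A) = -2*A + A = -A)
s(r, I) = 256
s(-10, 7)*(-1) + (-1*(-3))*a(-3, -4) = 256*(-1) + (-1*(-3))*(-1*(-4)) = -256 + 3*4 = -256 + 12 = -244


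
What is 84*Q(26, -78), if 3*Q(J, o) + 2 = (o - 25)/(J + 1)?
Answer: -4396/27 ≈ -162.81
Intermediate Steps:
Q(J, o) = -2/3 + (-25 + o)/(3*(1 + J)) (Q(J, o) = -2/3 + ((o - 25)/(J + 1))/3 = -2/3 + ((-25 + o)/(1 + J))/3 = -2/3 + (-25 + o)/(3*(1 + J)))
84*Q(26, -78) = 84*((-27 - 78 - 2*26)/(3*(1 + 26))) = 84*((1/3)*(-27 - 78 - 52)/27) = 84*((1/3)*(1/27)*(-157)) = 84*(-157/81) = -4396/27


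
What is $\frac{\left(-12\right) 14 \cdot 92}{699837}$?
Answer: $- \frac{5152}{233279} \approx -0.022085$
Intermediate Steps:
$\frac{\left(-12\right) 14 \cdot 92}{699837} = \left(-168\right) 92 \cdot \frac{1}{699837} = \left(-15456\right) \frac{1}{699837} = - \frac{5152}{233279}$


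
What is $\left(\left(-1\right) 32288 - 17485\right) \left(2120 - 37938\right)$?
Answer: $1782769314$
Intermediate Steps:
$\left(\left(-1\right) 32288 - 17485\right) \left(2120 - 37938\right) = \left(-32288 - 17485\right) \left(-35818\right) = \left(-49773\right) \left(-35818\right) = 1782769314$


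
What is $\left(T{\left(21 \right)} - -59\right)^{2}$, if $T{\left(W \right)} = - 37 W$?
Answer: $515524$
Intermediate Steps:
$\left(T{\left(21 \right)} - -59\right)^{2} = \left(\left(-37\right) 21 - -59\right)^{2} = \left(-777 + \left(72 - 13\right)\right)^{2} = \left(-777 + 59\right)^{2} = \left(-718\right)^{2} = 515524$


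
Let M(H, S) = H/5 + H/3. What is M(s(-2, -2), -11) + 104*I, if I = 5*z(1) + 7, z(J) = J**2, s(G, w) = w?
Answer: 18704/15 ≈ 1246.9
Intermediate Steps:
M(H, S) = 8*H/15 (M(H, S) = H*(1/5) + H*(1/3) = H/5 + H/3 = 8*H/15)
I = 12 (I = 5*1**2 + 7 = 5*1 + 7 = 5 + 7 = 12)
M(s(-2, -2), -11) + 104*I = (8/15)*(-2) + 104*12 = -16/15 + 1248 = 18704/15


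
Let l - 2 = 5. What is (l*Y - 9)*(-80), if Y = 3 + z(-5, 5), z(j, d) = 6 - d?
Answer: -1520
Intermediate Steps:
l = 7 (l = 2 + 5 = 7)
Y = 4 (Y = 3 + (6 - 1*5) = 3 + (6 - 5) = 3 + 1 = 4)
(l*Y - 9)*(-80) = (7*4 - 9)*(-80) = (28 - 9)*(-80) = 19*(-80) = -1520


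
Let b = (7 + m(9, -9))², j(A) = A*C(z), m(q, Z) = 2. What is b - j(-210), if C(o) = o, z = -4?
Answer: -759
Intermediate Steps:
j(A) = -4*A (j(A) = A*(-4) = -4*A)
b = 81 (b = (7 + 2)² = 9² = 81)
b - j(-210) = 81 - (-4)*(-210) = 81 - 1*840 = 81 - 840 = -759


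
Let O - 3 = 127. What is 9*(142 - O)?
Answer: 108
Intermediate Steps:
O = 130 (O = 3 + 127 = 130)
9*(142 - O) = 9*(142 - 1*130) = 9*(142 - 130) = 9*12 = 108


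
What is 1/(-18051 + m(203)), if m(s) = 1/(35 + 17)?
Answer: -52/938651 ≈ -5.5399e-5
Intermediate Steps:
m(s) = 1/52
1/(-18051 + m(203)) = 1/(-18051 + 1/52) = 1/(-938651/52) = -52/938651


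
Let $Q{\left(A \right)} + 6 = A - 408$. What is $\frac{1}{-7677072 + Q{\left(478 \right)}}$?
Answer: $- \frac{1}{7677008} \approx -1.3026 \cdot 10^{-7}$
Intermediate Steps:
$Q{\left(A \right)} = -414 + A$ ($Q{\left(A \right)} = -6 + \left(A - 408\right) = -6 + \left(-408 + A\right) = -414 + A$)
$\frac{1}{-7677072 + Q{\left(478 \right)}} = \frac{1}{-7677072 + \left(-414 + 478\right)} = \frac{1}{-7677072 + 64} = \frac{1}{-7677008} = - \frac{1}{7677008}$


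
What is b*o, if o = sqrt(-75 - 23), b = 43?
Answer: 301*I*sqrt(2) ≈ 425.68*I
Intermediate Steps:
o = 7*I*sqrt(2) (o = sqrt(-98) = 7*I*sqrt(2) ≈ 9.8995*I)
b*o = 43*(7*I*sqrt(2)) = 301*I*sqrt(2)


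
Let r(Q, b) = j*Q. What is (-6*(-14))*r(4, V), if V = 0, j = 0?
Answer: 0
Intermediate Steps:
r(Q, b) = 0 (r(Q, b) = 0*Q = 0)
(-6*(-14))*r(4, V) = -6*(-14)*0 = 84*0 = 0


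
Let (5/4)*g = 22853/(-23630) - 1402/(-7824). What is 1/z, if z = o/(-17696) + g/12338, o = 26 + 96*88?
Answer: -1576784977479600/755148137151211 ≈ -2.0880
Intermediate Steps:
o = 8474 (o = 26 + 8448 = 8474)
g = -36418153/57775350 (g = 4*(22853/(-23630) - 1402/(-7824))/5 = 4*(22853*(-1/23630) - 1402*(-1/7824))/5 = 4*(-22853/23630 + 701/3912)/5 = (⅘)*(-36418153/46220280) = -36418153/57775350 ≈ -0.63034)
z = -755148137151211/1576784977479600 (z = 8474/(-17696) - 36418153/57775350/12338 = 8474*(-1/17696) - 36418153/57775350*1/12338 = -4237/8848 - 36418153/712832268300 = -755148137151211/1576784977479600 ≈ -0.47892)
1/z = 1/(-755148137151211/1576784977479600) = -1576784977479600/755148137151211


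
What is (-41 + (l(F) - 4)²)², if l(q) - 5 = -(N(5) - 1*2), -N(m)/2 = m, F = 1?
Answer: 16384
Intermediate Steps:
N(m) = -2*m
l(q) = 17 (l(q) = 5 - (-2*5 - 1*2) = 5 - (-10 - 2) = 5 - 1*(-12) = 5 + 12 = 17)
(-41 + (l(F) - 4)²)² = (-41 + (17 - 4)²)² = (-41 + 13²)² = (-41 + 169)² = 128² = 16384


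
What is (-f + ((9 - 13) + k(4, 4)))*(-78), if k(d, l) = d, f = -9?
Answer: -702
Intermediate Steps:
(-f + ((9 - 13) + k(4, 4)))*(-78) = (-1*(-9) + ((9 - 13) + 4))*(-78) = (9 + (-4 + 4))*(-78) = (9 + 0)*(-78) = 9*(-78) = -702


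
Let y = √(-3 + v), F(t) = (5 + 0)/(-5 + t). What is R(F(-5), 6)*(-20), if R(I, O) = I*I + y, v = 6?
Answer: -5 - 20*√3 ≈ -39.641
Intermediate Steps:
F(t) = 5/(-5 + t)
y = √3 (y = √(-3 + 6) = √3 ≈ 1.7320)
R(I, O) = √3 + I² (R(I, O) = I*I + √3 = I² + √3 = √3 + I²)
R(F(-5), 6)*(-20) = (√3 + (5/(-5 - 5))²)*(-20) = (√3 + (5/(-10))²)*(-20) = (√3 + (5*(-⅒))²)*(-20) = (√3 + (-½)²)*(-20) = (√3 + ¼)*(-20) = (¼ + √3)*(-20) = -5 - 20*√3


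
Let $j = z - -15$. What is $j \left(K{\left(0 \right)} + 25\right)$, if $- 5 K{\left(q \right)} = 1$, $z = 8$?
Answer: $\frac{2852}{5} \approx 570.4$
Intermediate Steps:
$K{\left(q \right)} = - \frac{1}{5}$ ($K{\left(q \right)} = \left(- \frac{1}{5}\right) 1 = - \frac{1}{5}$)
$j = 23$ ($j = 8 - -15 = 8 + 15 = 23$)
$j \left(K{\left(0 \right)} + 25\right) = 23 \left(- \frac{1}{5} + 25\right) = 23 \cdot \frac{124}{5} = \frac{2852}{5}$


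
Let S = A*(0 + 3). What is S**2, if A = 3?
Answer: 81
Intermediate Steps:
S = 9 (S = 3*(0 + 3) = 3*3 = 9)
S**2 = 9**2 = 81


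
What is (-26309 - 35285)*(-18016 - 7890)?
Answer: 1595654164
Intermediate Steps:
(-26309 - 35285)*(-18016 - 7890) = -61594*(-25906) = 1595654164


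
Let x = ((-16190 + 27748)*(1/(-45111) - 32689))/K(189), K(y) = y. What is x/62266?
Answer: -8521906880920/265439304207 ≈ -32.105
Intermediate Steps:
x = -17043813761840/8525979 (x = ((-16190 + 27748)*(1/(-45111) - 32689))/189 = (11558*(-1/45111 - 32689))*(1/189) = (11558*(-1474633480/45111))*(1/189) = -17043813761840/45111*1/189 = -17043813761840/8525979 ≈ -1.9990e+6)
x/62266 = -17043813761840/8525979/62266 = -17043813761840/8525979*1/62266 = -8521906880920/265439304207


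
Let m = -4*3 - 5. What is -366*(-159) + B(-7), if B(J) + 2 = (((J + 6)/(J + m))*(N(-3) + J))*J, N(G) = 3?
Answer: 349159/6 ≈ 58193.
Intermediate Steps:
m = -17 (m = -12 - 5 = -17)
B(J) = -2 + J*(3 + J)*(6 + J)/(-17 + J) (B(J) = -2 + (((J + 6)/(J - 17))*(3 + J))*J = -2 + (((6 + J)/(-17 + J))*(3 + J))*J = -2 + ((3 + J)*(6 + J)/(-17 + J))*J = -2 + J*(3 + J)*(6 + J)/(-17 + J))
-366*(-159) + B(-7) = -366*(-159) + (34 + (-7)³ + 9*(-7)² + 16*(-7))/(-17 - 7) = 58194 + (34 - 343 + 9*49 - 112)/(-24) = 58194 - (34 - 343 + 441 - 112)/24 = 58194 - 1/24*20 = 58194 - ⅚ = 349159/6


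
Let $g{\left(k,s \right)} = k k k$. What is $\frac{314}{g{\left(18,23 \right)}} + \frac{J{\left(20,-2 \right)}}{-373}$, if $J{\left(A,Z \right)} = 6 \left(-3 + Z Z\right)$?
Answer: $\frac{41065}{1087668} \approx 0.037755$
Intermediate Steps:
$g{\left(k,s \right)} = k^{3}$ ($g{\left(k,s \right)} = k^{2} k = k^{3}$)
$J{\left(A,Z \right)} = -18 + 6 Z^{2}$ ($J{\left(A,Z \right)} = 6 \left(-3 + Z^{2}\right) = -18 + 6 Z^{2}$)
$\frac{314}{g{\left(18,23 \right)}} + \frac{J{\left(20,-2 \right)}}{-373} = \frac{314}{18^{3}} + \frac{-18 + 6 \left(-2\right)^{2}}{-373} = \frac{314}{5832} + \left(-18 + 6 \cdot 4\right) \left(- \frac{1}{373}\right) = 314 \cdot \frac{1}{5832} + \left(-18 + 24\right) \left(- \frac{1}{373}\right) = \frac{157}{2916} + 6 \left(- \frac{1}{373}\right) = \frac{157}{2916} - \frac{6}{373} = \frac{41065}{1087668}$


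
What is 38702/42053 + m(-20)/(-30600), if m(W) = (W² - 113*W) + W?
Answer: 8943844/10723515 ≈ 0.83404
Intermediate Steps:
m(W) = W² - 112*W
38702/42053 + m(-20)/(-30600) = 38702/42053 - 20*(-112 - 20)/(-30600) = 38702*(1/42053) - 20*(-132)*(-1/30600) = 38702/42053 + 2640*(-1/30600) = 38702/42053 - 22/255 = 8943844/10723515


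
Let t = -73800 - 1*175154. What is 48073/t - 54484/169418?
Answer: -10854220625/21088644386 ≈ -0.51470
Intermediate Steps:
t = -248954 (t = -73800 - 175154 = -248954)
48073/t - 54484/169418 = 48073/(-248954) - 54484/169418 = 48073*(-1/248954) - 54484*1/169418 = -48073/248954 - 27242/84709 = -10854220625/21088644386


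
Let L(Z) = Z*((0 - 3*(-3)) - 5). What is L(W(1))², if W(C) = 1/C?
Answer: 16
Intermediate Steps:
W(C) = 1/C
L(Z) = 4*Z (L(Z) = Z*((0 + 9) - 5) = Z*(9 - 5) = Z*4 = 4*Z)
L(W(1))² = (4/1)² = (4*1)² = 4² = 16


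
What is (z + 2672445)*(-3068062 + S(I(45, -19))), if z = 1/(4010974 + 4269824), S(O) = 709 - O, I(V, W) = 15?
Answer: -11313463989681854308/1380133 ≈ -8.1974e+12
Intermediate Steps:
z = 1/8280798 ≈ 1.2076e-7
(z + 2672445)*(-3068062 + S(I(45, -19))) = (1/8280798 + 2672445)*(-3068062 + (709 - 1*15)) = 22129977211111*(-3068062 + (709 - 15))/8280798 = 22129977211111*(-3068062 + 694)/8280798 = (22129977211111/8280798)*(-3067368) = -11313463989681854308/1380133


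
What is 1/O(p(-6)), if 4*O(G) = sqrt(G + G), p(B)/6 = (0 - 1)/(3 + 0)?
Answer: -2*I ≈ -2.0*I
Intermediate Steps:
p(B) = -2 (p(B) = 6*((0 - 1)/(3 + 0)) = 6*(-1/3) = -2)
O(G) = sqrt(2)*sqrt(G)/4 (O(G) = sqrt(G + G)/4 = sqrt(2*G)/4 = (sqrt(2)*sqrt(G))/4 = sqrt(2)*sqrt(G)/4)
1/O(p(-6)) = 1/(sqrt(2)*sqrt(-2)/4) = 1/(sqrt(2)*(I*sqrt(2))/4) = 1/(I/2) = -2*I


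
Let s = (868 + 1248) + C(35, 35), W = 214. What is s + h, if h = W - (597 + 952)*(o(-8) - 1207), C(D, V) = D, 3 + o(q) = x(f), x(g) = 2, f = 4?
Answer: 1873557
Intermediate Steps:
o(q) = -1 (o(q) = -3 + 2 = -1)
h = 1871406 (h = 214 - (597 + 952)*(-1 - 1207) = 214 - 1549*(-1208) = 214 - 1*(-1871192) = 214 + 1871192 = 1871406)
s = 2151 (s = (868 + 1248) + 35 = 2116 + 35 = 2151)
s + h = 2151 + 1871406 = 1873557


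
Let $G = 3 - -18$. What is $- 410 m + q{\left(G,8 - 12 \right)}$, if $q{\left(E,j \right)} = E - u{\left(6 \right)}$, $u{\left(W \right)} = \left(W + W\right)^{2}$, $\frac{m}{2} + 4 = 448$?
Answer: $-364203$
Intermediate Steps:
$m = 888$ ($m = -8 + 2 \cdot 448 = -8 + 896 = 888$)
$G = 21$ ($G = 3 + 18 = 21$)
$u{\left(W \right)} = 4 W^{2}$ ($u{\left(W \right)} = \left(2 W\right)^{2} = 4 W^{2}$)
$q{\left(E,j \right)} = -144 + E$ ($q{\left(E,j \right)} = E - 4 \cdot 6^{2} = E - 4 \cdot 36 = E - 144 = -144 + E$)
$- 410 m + q{\left(G,8 - 12 \right)} = \left(-410\right) 888 + \left(-144 + 21\right) = -364080 - 123 = -364203$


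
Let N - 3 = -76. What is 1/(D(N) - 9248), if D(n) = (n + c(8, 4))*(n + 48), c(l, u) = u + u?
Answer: -1/7623 ≈ -0.00013118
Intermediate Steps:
N = -73 (N = 3 - 76 = -73)
c(l, u) = 2*u
D(n) = (8 + n)*(48 + n) (D(n) = (n + 2*4)*(n + 48) = (n + 8)*(48 + n) = (8 + n)*(48 + n))
1/(D(N) - 9248) = 1/((384 + (-73)**2 + 56*(-73)) - 9248) = 1/((384 + 5329 - 4088) - 9248) = 1/(1625 - 9248) = 1/(-7623) = -1/7623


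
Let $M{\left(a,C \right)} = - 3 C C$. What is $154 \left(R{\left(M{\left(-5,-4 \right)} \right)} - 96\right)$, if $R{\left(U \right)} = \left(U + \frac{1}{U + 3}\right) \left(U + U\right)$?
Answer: $\frac{10427648}{15} \approx 6.9518 \cdot 10^{5}$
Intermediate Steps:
$M{\left(a,C \right)} = - 3 C^{2}$
$R{\left(U \right)} = 2 U \left(U + \frac{1}{3 + U}\right)$ ($R{\left(U \right)} = \left(U + \frac{1}{3 + U}\right) 2 U = 2 U \left(U + \frac{1}{3 + U}\right)$)
$154 \left(R{\left(M{\left(-5,-4 \right)} \right)} - 96\right) = 154 \left(\frac{2 \left(- 3 \left(-4\right)^{2}\right) \left(1 + \left(- 3 \left(-4\right)^{2}\right)^{2} + 3 \left(- 3 \left(-4\right)^{2}\right)\right)}{3 - 3 \left(-4\right)^{2}} - 96\right) = 154 \left(\frac{2 \left(\left(-3\right) 16\right) \left(1 + \left(\left(-3\right) 16\right)^{2} + 3 \left(\left(-3\right) 16\right)\right)}{3 - 48} - 96\right) = 154 \left(2 \left(-48\right) \frac{1}{3 - 48} \left(1 + \left(-48\right)^{2} + 3 \left(-48\right)\right) - 96\right) = 154 \left(2 \left(-48\right) \frac{1}{-45} \left(1 + 2304 - 144\right) - 96\right) = 154 \left(2 \left(-48\right) \left(- \frac{1}{45}\right) 2161 - 96\right) = 154 \left(\frac{69152}{15} - 96\right) = 154 \cdot \frac{67712}{15} = \frac{10427648}{15}$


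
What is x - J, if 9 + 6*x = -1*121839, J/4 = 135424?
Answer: -562004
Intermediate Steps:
J = 541696 (J = 4*135424 = 541696)
x = -20308 (x = -3/2 + (-1*121839)/6 = -3/2 + (1/6)*(-121839) = -3/2 - 40613/2 = -20308)
x - J = -20308 - 1*541696 = -20308 - 541696 = -562004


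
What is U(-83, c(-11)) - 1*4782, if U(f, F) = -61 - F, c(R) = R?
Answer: -4832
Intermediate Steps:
U(-83, c(-11)) - 1*4782 = (-61 - 1*(-11)) - 1*4782 = (-61 + 11) - 4782 = -50 - 4782 = -4832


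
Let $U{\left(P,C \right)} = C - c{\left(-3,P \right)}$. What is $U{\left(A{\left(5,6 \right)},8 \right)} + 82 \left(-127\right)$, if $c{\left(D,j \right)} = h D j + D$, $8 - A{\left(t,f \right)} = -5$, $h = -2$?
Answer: $-10481$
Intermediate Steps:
$A{\left(t,f \right)} = 13$ ($A{\left(t,f \right)} = 8 - -5 = 8 + 5 = 13$)
$c{\left(D,j \right)} = D - 2 D j$ ($c{\left(D,j \right)} = - 2 D j + D = D - 2 D j$)
$U{\left(P,C \right)} = 3 + C - 6 P$ ($U{\left(P,C \right)} = C - - 3 \left(1 - 2 P\right) = C - \left(-3 + 6 P\right) = 3 + C - 6 P$)
$U{\left(A{\left(5,6 \right)},8 \right)} + 82 \left(-127\right) = \left(3 + 8 - 78\right) + 82 \left(-127\right) = \left(3 + 8 - 78\right) - 10414 = -67 - 10414 = -10481$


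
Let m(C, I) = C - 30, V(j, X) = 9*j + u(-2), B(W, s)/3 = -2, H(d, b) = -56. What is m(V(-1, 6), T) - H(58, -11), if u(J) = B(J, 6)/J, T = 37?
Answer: 20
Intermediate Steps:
B(W, s) = -6 (B(W, s) = 3*(-2) = -6)
u(J) = -6/J
V(j, X) = 3 + 9*j (V(j, X) = 9*j - 6/(-2) = 9*j - 6*(-1/2) = 9*j + 3 = 3 + 9*j)
m(C, I) = -30 + C
m(V(-1, 6), T) - H(58, -11) = (-30 + (3 + 9*(-1))) - 1*(-56) = (-30 + (3 - 9)) + 56 = (-30 - 6) + 56 = -36 + 56 = 20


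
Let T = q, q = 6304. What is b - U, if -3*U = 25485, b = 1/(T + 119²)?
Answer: 173850176/20465 ≈ 8495.0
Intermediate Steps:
T = 6304
b = 1/20465 (b = 1/(6304 + 119²) = 1/(6304 + 14161) = 1/20465 ≈ 4.8864e-5)
U = -8495 (U = -⅓*25485 = -8495)
b - U = 1/20465 - 1*(-8495) = 1/20465 + 8495 = 173850176/20465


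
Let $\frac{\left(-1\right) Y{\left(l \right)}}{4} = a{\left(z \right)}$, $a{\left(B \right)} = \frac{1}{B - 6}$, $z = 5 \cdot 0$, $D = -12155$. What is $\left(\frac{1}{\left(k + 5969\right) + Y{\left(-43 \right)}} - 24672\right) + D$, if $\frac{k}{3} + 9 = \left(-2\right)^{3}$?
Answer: $- \frac{653900209}{17756} \approx -36827.0$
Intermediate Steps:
$k = -51$ ($k = -27 + 3 \left(-2\right)^{3} = -27 + 3 \left(-8\right) = -27 - 24 = -51$)
$z = 0$
$a{\left(B \right)} = \frac{1}{-6 + B}$
$Y{\left(l \right)} = \frac{2}{3}$ ($Y{\left(l \right)} = - \frac{4}{-6 + 0} = - \frac{4}{-6} = \left(-4\right) \left(- \frac{1}{6}\right) = \frac{2}{3}$)
$\left(\frac{1}{\left(k + 5969\right) + Y{\left(-43 \right)}} - 24672\right) + D = \left(\frac{1}{\left(-51 + 5969\right) + \frac{2}{3}} - 24672\right) - 12155 = \left(\frac{1}{5918 + \frac{2}{3}} - 24672\right) - 12155 = \left(\frac{1}{\frac{17756}{3}} - 24672\right) - 12155 = \left(\frac{3}{17756} - 24672\right) - 12155 = - \frac{438076029}{17756} - 12155 = - \frac{653900209}{17756}$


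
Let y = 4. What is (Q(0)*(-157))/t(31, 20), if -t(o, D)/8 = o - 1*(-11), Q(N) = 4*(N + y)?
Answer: 157/21 ≈ 7.4762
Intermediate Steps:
Q(N) = 16 + 4*N (Q(N) = 4*(N + 4) = 4*(4 + N) = 16 + 4*N)
t(o, D) = -88 - 8*o (t(o, D) = -8*(o - 1*(-11)) = -8*(o + 11) = -8*(11 + o) = -88 - 8*o)
(Q(0)*(-157))/t(31, 20) = ((16 + 4*0)*(-157))/(-88 - 8*31) = ((16 + 0)*(-157))/(-88 - 248) = (16*(-157))/(-336) = -2512*(-1/336) = 157/21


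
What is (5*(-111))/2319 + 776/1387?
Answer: 343253/1072151 ≈ 0.32015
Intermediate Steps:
(5*(-111))/2319 + 776/1387 = -555*1/2319 + 776*(1/1387) = -185/773 + 776/1387 = 343253/1072151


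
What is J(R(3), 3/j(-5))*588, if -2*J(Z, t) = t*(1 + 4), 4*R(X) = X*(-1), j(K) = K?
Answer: 882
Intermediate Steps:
R(X) = -X/4 (R(X) = (X*(-1))/4 = (-X)/4 = -X/4)
J(Z, t) = -5*t/2 (J(Z, t) = -t*(1 + 4)/2 = -t*5/2 = -5*t/2)
J(R(3), 3/j(-5))*588 = -15/(2*(-5))*588 = -15*(-1)/(2*5)*588 = -5/2*(-3/5)*588 = (3/2)*588 = 882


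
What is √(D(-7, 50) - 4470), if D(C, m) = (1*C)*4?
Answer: I*√4498 ≈ 67.067*I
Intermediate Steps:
D(C, m) = 4*C (D(C, m) = C*4 = 4*C)
√(D(-7, 50) - 4470) = √(4*(-7) - 4470) = √(-28 - 4470) = √(-4498) = I*√4498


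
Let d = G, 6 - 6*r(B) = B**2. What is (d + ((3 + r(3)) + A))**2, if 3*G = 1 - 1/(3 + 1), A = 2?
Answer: 361/16 ≈ 22.563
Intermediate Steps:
r(B) = 1 - B**2/6
G = 1/4 (G = (1 - 1/(3 + 1))/3 = (1 - 1/4)/3 = (1/3)*(3/4) = 1/4 ≈ 0.25000)
d = 1/4 ≈ 0.25000
(d + ((3 + r(3)) + A))**2 = (1/4 + ((3 + (1 - 1/6*3**2)) + 2))**2 = (1/4 + ((3 + (1 - 1/6*9)) + 2))**2 = (1/4 + ((3 + (1 - 3/2)) + 2))**2 = (1/4 + ((3 - 1/2) + 2))**2 = (1/4 + (5/2 + 2))**2 = (1/4 + 9/2)**2 = (19/4)**2 = 361/16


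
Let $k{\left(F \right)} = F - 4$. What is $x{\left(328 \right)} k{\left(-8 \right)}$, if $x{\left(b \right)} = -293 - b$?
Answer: $7452$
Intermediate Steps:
$k{\left(F \right)} = -4 + F$
$x{\left(328 \right)} k{\left(-8 \right)} = \left(-293 - 328\right) \left(-4 - 8\right) = \left(-293 - 328\right) \left(-12\right) = \left(-621\right) \left(-12\right) = 7452$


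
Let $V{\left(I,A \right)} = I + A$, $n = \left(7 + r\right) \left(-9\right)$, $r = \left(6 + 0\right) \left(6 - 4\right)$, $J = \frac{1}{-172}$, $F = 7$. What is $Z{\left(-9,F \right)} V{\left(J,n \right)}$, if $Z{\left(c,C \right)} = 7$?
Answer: $- \frac{205891}{172} \approx -1197.0$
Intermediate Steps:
$J = - \frac{1}{172} \approx -0.005814$
$r = 12$ ($r = 6 \cdot 2 = 12$)
$n = -171$ ($n = \left(7 + 12\right) \left(-9\right) = 19 \left(-9\right) = -171$)
$V{\left(I,A \right)} = A + I$
$Z{\left(-9,F \right)} V{\left(J,n \right)} = 7 \left(-171 - \frac{1}{172}\right) = 7 \left(- \frac{29413}{172}\right) = - \frac{205891}{172}$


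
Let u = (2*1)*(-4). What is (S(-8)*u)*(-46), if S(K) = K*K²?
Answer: -188416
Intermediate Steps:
u = -8 (u = 2*(-4) = -8)
S(K) = K³
(S(-8)*u)*(-46) = ((-8)³*(-8))*(-46) = -512*(-8)*(-46) = 4096*(-46) = -188416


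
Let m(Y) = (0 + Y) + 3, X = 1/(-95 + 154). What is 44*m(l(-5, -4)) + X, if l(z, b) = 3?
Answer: 15577/59 ≈ 264.02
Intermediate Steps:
X = 1/59 ≈ 0.016949
m(Y) = 3 + Y (m(Y) = Y + 3 = 3 + Y)
44*m(l(-5, -4)) + X = 44*(3 + 3) + 1/59 = 44*6 + 1/59 = 264 + 1/59 = 15577/59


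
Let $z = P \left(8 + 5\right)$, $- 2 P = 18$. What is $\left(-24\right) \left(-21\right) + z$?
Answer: $387$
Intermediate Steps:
$P = -9$ ($P = \left(- \frac{1}{2}\right) 18 = -9$)
$z = -117$ ($z = - 9 \left(8 + 5\right) = \left(-9\right) 13 = -117$)
$\left(-24\right) \left(-21\right) + z = \left(-24\right) \left(-21\right) - 117 = 504 - 117 = 387$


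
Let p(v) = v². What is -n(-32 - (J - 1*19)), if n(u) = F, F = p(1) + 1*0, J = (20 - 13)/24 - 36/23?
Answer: -1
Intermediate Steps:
J = -703/552 (J = 7*(1/24) - 36*1/23 = 7/24 - 36/23 = -703/552 ≈ -1.2736)
F = 1 (F = 1² + 1*0 = 1 + 0 = 1)
n(u) = 1
-n(-32 - (J - 1*19)) = -1*1 = -1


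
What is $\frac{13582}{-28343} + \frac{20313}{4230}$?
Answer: $\frac{57586611}{13321210} \approx 4.3229$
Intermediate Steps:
$\frac{13582}{-28343} + \frac{20313}{4230} = 13582 \left(- \frac{1}{28343}\right) + 20313 \cdot \frac{1}{4230} = - \frac{13582}{28343} + \frac{2257}{470} = \frac{57586611}{13321210}$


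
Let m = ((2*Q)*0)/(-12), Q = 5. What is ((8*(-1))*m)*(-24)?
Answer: 0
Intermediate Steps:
m = 0 (m = ((2*5)*0)/(-12) = (10*0)*(-1/12) = 0*(-1/12) = 0)
((8*(-1))*m)*(-24) = ((8*(-1))*0)*(-24) = -8*0*(-24) = 0*(-24) = 0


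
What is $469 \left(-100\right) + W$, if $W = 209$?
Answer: $-46691$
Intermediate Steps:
$469 \left(-100\right) + W = 469 \left(-100\right) + 209 = -46900 + 209 = -46691$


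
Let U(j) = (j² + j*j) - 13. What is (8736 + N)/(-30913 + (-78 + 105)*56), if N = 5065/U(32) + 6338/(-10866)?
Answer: -19321527862/65012402631 ≈ -0.29720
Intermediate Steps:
U(j) = -13 + 2*j² (U(j) = (j² + j²) - 13 = 2*j² - 13 = -13 + 2*j²)
N = 4213846/2211231 (N = 5065/(-13 + 2*32²) + 6338/(-10866) = 5065/(-13 + 2*1024) + 6338*(-1/10866) = 5065/(-13 + 2048) - 3169/5433 = 5065/2035 - 3169/5433 = 5065*(1/2035) - 3169/5433 = 1013/407 - 3169/5433 = 4213846/2211231 ≈ 1.9057)
(8736 + N)/(-30913 + (-78 + 105)*56) = (8736 + 4213846/2211231)/(-30913 + (-78 + 105)*56) = 19321527862/(2211231*(-30913 + 27*56)) = 19321527862/(2211231*(-30913 + 1512)) = (19321527862/2211231)/(-29401) = (19321527862/2211231)*(-1/29401) = -19321527862/65012402631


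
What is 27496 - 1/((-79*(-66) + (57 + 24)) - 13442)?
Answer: 224009913/8147 ≈ 27496.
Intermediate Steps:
27496 - 1/((-79*(-66) + (57 + 24)) - 13442) = 27496 - 1/((5214 + 81) - 13442) = 27496 - 1/(5295 - 13442) = 27496 - 1/(-8147) = 27496 - 1*(-1/8147) = 27496 + 1/8147 = 224009913/8147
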